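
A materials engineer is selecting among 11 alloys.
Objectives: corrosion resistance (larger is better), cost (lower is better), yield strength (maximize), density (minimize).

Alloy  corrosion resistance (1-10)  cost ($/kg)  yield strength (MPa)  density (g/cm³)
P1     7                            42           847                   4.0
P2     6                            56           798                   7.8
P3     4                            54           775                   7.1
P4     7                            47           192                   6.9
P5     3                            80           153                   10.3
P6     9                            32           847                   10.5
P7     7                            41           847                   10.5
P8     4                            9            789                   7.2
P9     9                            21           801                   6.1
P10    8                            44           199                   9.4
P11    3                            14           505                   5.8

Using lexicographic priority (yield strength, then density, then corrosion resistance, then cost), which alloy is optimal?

P1

First maximize yield strength: best is 847, kept {P1, P6, P7}.
Then minimize density: best is 4.0, kept {P1}.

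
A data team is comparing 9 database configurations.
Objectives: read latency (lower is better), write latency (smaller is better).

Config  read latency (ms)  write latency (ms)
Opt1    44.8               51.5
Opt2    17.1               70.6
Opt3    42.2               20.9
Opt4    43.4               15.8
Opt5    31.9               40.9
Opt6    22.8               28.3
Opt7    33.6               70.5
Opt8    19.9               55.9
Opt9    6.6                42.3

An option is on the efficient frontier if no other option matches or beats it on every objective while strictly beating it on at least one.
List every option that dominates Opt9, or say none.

Opt1: worse on read latency (44.8 vs 6.6).
Opt2: worse on read latency (17.1 vs 6.6).
Opt3: worse on read latency (42.2 vs 6.6).
Opt4: worse on read latency (43.4 vs 6.6).
Opt5: worse on read latency (31.9 vs 6.6).
Opt6: worse on read latency (22.8 vs 6.6).
Opt7: worse on read latency (33.6 vs 6.6).
Opt8: worse on read latency (19.9 vs 6.6).
No option dominates Opt9.

none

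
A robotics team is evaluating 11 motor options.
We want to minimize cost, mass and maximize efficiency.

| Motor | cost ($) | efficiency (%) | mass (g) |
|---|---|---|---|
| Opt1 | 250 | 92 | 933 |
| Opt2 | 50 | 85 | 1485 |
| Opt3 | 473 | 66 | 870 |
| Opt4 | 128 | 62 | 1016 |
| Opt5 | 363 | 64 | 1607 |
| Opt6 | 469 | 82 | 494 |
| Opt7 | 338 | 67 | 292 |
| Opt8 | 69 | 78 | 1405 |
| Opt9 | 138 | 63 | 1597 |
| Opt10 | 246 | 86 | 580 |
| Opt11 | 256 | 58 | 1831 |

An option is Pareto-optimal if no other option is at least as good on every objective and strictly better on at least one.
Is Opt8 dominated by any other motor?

No

Opt1: worse on cost (250 vs 69).
Opt2: worse on mass (1485 vs 1405).
Opt3: worse on cost (473 vs 69).
Opt4: worse on cost (128 vs 69).
Opt5: worse on cost (363 vs 69).
Opt6: worse on cost (469 vs 69).
Opt7: worse on cost (338 vs 69).
Opt9: worse on cost (138 vs 69).
Opt10: worse on cost (246 vs 69).
Opt11: worse on cost (256 vs 69).
No option is at least as good as Opt8 on every objective and strictly better on one.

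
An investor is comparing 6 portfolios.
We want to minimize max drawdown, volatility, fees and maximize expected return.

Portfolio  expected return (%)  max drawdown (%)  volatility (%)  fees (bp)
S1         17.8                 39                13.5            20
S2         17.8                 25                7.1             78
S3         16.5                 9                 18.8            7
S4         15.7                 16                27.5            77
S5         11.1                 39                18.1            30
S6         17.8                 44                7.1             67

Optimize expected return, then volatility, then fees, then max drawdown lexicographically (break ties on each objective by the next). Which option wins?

First maximize expected return: best is 17.8, kept {S1, S2, S6}.
Then minimize volatility: best is 7.1, kept {S2, S6}.
Then minimize fees: best is 67, kept {S6}.

S6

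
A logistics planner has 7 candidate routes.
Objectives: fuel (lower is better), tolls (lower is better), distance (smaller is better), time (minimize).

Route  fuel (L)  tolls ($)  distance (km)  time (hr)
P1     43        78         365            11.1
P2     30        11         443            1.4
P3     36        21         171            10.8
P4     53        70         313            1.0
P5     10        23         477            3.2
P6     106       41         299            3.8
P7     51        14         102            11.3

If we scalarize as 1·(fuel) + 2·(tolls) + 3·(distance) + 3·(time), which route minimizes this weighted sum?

P7

P1: 1·43 + 2·78 + 3·365 + 3·11.1 = 1327.3
P2: 1·30 + 2·11 + 3·443 + 3·1.4 = 1385.2
P3: 1·36 + 2·21 + 3·171 + 3·10.8 = 623.4
P4: 1·53 + 2·70 + 3·313 + 3·1.0 = 1135.0
P5: 1·10 + 2·23 + 3·477 + 3·3.2 = 1496.6
P6: 1·106 + 2·41 + 3·299 + 3·3.8 = 1096.4
P7: 1·51 + 2·14 + 3·102 + 3·11.3 = 418.9
Lowest: P7 at 418.9.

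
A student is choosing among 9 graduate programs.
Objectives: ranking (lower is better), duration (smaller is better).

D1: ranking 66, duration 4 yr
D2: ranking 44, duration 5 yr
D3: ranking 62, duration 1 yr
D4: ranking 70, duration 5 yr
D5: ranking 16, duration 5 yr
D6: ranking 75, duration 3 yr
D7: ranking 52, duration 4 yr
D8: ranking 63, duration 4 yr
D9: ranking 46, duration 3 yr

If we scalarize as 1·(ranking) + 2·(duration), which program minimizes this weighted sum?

D1: 1·66 + 2·4 = 74
D2: 1·44 + 2·5 = 54
D3: 1·62 + 2·1 = 64
D4: 1·70 + 2·5 = 80
D5: 1·16 + 2·5 = 26
D6: 1·75 + 2·3 = 81
D7: 1·52 + 2·4 = 60
D8: 1·63 + 2·4 = 71
D9: 1·46 + 2·3 = 52
Lowest: D5 at 26.

D5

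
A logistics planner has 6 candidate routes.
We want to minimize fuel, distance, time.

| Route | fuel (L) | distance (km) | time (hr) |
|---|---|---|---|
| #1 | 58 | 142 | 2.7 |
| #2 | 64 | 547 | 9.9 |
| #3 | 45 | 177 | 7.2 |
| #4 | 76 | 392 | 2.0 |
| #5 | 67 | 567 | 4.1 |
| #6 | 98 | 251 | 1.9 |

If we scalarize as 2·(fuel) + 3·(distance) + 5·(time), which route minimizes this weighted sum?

#1

#1: 2·58 + 3·142 + 5·2.7 = 555.5
#2: 2·64 + 3·547 + 5·9.9 = 1818.5
#3: 2·45 + 3·177 + 5·7.2 = 657.0
#4: 2·76 + 3·392 + 5·2.0 = 1338.0
#5: 2·67 + 3·567 + 5·4.1 = 1855.5
#6: 2·98 + 3·251 + 5·1.9 = 958.5
Lowest: #1 at 555.5.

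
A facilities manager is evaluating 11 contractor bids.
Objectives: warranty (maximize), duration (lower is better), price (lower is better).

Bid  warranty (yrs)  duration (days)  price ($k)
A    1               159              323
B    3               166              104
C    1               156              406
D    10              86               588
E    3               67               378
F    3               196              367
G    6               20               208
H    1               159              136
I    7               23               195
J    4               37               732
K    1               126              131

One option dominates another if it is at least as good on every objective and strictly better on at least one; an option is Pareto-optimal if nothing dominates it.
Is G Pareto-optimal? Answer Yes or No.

A: worse on warranty (1 vs 6).
B: worse on warranty (3 vs 6).
C: worse on warranty (1 vs 6).
D: worse on duration (86 vs 20).
E: worse on warranty (3 vs 6).
F: worse on warranty (3 vs 6).
H: worse on warranty (1 vs 6).
I: worse on duration (23 vs 20).
J: worse on warranty (4 vs 6).
K: worse on warranty (1 vs 6).
No option is at least as good as G on every objective and strictly better on one.

Yes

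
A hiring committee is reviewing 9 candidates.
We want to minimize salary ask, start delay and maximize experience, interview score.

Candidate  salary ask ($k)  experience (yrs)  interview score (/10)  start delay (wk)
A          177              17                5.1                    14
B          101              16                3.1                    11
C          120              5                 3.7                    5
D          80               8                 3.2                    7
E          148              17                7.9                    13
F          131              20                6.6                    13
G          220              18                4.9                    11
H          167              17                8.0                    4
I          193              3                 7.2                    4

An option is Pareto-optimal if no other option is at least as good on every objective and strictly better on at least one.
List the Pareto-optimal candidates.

A: dominated by E (salary ask 148≤177, experience 17≥17, interview score 7.9≥5.1, start delay 13≤14).
B: not dominated.
C: not dominated.
D: not dominated (best salary ask).
E: not dominated.
F: not dominated (best experience).
G: not dominated.
H: not dominated (best interview score).
I: dominated by H (salary ask 167≤193, experience 17≥3, interview score 8.0≥7.2, start delay 4≤4).

B, C, D, E, F, G, H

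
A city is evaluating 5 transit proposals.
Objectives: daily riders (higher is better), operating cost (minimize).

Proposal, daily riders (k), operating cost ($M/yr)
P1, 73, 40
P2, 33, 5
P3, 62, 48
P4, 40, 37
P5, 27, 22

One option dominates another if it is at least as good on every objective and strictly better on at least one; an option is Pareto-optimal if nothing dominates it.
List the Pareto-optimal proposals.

P1: not dominated (best daily riders).
P2: not dominated (best operating cost).
P3: dominated by P1 (daily riders 73≥62, operating cost 40≤48).
P4: not dominated.
P5: dominated by P2 (daily riders 33≥27, operating cost 5≤22).

P1, P2, P4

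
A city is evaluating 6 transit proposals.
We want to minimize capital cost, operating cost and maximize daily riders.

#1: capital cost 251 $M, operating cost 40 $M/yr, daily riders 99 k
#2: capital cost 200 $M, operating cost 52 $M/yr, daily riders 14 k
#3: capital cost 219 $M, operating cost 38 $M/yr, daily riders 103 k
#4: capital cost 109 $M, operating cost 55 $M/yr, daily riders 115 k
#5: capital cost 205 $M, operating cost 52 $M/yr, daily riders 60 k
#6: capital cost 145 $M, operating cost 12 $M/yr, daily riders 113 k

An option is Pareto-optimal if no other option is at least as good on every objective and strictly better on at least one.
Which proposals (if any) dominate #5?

#6: capital cost 145≤205, operating cost 12≤52, daily riders 113≥60 — dominates #5.
Others (#1, #2, #3, #4) are each worse than #5 on at least one objective.

#6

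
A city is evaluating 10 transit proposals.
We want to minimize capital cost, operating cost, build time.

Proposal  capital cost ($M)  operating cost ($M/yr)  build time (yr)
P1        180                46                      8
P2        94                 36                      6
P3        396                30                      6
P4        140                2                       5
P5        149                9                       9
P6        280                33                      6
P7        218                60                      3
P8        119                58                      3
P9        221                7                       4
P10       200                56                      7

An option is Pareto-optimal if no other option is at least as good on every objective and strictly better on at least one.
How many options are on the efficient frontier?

P1: dominated by P2 (capital cost 94≤180, operating cost 36≤46, build time 6≤8).
P2: not dominated (best capital cost).
P3: dominated by P4 (capital cost 140≤396, operating cost 2≤30, build time 5≤6).
P4: not dominated (best operating cost).
P5: dominated by P4 (capital cost 140≤149, operating cost 2≤9, build time 5≤9).
P6: dominated by P4 (capital cost 140≤280, operating cost 2≤33, build time 5≤6).
P7: dominated by P8 (capital cost 119≤218, operating cost 58≤60, build time 3≤3).
P8: not dominated.
P9: not dominated.
P10: dominated by P2 (capital cost 94≤200, operating cost 36≤56, build time 6≤7).
Pareto-optimal: P2, P4, P8, P9 → 4.

4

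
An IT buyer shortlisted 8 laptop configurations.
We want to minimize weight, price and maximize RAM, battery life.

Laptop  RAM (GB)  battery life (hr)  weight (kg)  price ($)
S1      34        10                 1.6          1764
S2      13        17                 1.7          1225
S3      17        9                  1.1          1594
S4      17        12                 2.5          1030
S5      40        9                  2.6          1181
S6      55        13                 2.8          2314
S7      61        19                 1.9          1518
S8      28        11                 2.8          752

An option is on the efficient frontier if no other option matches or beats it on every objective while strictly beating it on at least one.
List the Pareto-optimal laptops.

S1, S2, S3, S4, S5, S7, S8

S1: not dominated.
S2: not dominated.
S3: not dominated (best weight).
S4: not dominated.
S5: not dominated.
S6: dominated by S7 (RAM 61≥55, battery life 19≥13, weight 1.9≤2.8, price 1518≤2314).
S7: not dominated (best RAM).
S8: not dominated (best price).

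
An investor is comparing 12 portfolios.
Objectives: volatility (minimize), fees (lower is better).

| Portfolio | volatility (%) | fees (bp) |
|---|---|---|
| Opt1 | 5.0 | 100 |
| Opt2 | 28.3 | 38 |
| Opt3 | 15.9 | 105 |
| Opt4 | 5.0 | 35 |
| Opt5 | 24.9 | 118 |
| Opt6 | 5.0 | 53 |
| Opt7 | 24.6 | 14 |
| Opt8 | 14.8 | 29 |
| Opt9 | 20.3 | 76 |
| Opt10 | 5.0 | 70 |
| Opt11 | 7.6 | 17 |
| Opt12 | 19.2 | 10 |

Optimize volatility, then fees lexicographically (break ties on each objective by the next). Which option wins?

Opt4

First minimize volatility: best is 5.0, kept {Opt1, Opt4, Opt6, Opt10}.
Then minimize fees: best is 35, kept {Opt4}.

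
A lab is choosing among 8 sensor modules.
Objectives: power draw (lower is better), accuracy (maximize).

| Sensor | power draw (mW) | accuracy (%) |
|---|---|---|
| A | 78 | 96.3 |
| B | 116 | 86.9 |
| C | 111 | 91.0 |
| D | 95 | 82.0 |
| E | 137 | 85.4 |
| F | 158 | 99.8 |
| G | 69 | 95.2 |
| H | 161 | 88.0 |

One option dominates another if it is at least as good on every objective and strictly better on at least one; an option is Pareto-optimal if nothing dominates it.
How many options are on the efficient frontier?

A: not dominated.
B: dominated by A (power draw 78≤116, accuracy 96.3≥86.9).
C: dominated by A (power draw 78≤111, accuracy 96.3≥91.0).
D: dominated by A (power draw 78≤95, accuracy 96.3≥82.0).
E: dominated by A (power draw 78≤137, accuracy 96.3≥85.4).
F: not dominated (best accuracy).
G: not dominated (best power draw).
H: dominated by A (power draw 78≤161, accuracy 96.3≥88.0).
Pareto-optimal: A, F, G → 3.

3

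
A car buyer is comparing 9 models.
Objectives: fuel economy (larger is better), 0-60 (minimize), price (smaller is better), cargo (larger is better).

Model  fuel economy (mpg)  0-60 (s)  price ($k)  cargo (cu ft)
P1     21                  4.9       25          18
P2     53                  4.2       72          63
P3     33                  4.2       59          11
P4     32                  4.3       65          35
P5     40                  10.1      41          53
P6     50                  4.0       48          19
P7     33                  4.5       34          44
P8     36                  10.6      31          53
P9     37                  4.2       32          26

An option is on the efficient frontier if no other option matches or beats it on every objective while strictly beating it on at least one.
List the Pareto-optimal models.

P1, P2, P4, P5, P6, P7, P8, P9

P1: not dominated (best price).
P2: not dominated (best fuel economy).
P3: dominated by P6 (fuel economy 50≥33, 0-60 4.0≤4.2, price 48≤59, cargo 19≥11).
P4: not dominated.
P5: not dominated.
P6: not dominated (best 0-60).
P7: not dominated.
P8: not dominated.
P9: not dominated.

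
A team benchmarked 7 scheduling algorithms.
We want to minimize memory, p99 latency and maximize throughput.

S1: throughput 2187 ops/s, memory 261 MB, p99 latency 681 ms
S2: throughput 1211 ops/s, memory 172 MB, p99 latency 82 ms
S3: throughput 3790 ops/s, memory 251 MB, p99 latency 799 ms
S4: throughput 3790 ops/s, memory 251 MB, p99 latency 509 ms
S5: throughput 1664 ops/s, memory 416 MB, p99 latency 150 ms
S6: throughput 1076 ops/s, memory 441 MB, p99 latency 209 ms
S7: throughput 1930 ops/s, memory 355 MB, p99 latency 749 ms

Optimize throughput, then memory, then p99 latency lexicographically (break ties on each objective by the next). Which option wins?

S4

First maximize throughput: best is 3790, kept {S3, S4}.
Then minimize memory: best is 251, kept {S3, S4}.
Then minimize p99 latency: best is 509, kept {S4}.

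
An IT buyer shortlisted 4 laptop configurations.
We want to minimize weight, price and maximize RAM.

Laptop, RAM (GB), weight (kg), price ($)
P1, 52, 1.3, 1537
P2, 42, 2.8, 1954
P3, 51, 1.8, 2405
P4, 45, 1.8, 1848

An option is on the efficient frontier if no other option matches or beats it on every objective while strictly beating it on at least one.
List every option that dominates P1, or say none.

P2: worse on RAM (42 vs 52).
P3: worse on RAM (51 vs 52).
P4: worse on RAM (45 vs 52).
No option dominates P1.

none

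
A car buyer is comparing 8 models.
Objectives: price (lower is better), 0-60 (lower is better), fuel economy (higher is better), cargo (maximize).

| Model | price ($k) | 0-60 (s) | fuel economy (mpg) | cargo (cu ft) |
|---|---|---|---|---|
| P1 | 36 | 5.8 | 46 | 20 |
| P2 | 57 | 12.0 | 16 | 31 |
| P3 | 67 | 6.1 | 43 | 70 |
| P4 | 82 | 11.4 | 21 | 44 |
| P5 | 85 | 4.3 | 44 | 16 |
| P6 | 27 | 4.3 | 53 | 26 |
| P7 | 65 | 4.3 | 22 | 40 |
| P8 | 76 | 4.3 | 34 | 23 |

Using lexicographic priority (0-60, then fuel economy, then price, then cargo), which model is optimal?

First minimize 0-60: best is 4.3, kept {P5, P6, P7, P8}.
Then maximize fuel economy: best is 53, kept {P6}.

P6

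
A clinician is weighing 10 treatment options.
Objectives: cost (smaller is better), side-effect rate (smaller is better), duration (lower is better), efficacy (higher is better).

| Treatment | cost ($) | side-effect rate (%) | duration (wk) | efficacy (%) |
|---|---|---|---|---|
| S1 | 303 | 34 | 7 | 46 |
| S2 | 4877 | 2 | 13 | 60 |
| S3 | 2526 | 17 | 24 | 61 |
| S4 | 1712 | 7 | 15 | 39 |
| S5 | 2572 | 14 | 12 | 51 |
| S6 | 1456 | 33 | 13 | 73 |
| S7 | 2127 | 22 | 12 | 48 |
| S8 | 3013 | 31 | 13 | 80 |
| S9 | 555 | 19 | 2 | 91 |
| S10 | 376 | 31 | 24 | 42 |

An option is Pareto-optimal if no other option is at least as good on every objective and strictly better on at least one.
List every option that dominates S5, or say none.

S1: worse on side-effect rate (34 vs 14).
S2: worse on cost (4877 vs 2572).
S3: worse on side-effect rate (17 vs 14).
S4: worse on duration (15 vs 12).
S6: worse on side-effect rate (33 vs 14).
S7: worse on side-effect rate (22 vs 14).
S8: worse on cost (3013 vs 2572).
S9: worse on side-effect rate (19 vs 14).
S10: worse on side-effect rate (31 vs 14).
No option dominates S5.

none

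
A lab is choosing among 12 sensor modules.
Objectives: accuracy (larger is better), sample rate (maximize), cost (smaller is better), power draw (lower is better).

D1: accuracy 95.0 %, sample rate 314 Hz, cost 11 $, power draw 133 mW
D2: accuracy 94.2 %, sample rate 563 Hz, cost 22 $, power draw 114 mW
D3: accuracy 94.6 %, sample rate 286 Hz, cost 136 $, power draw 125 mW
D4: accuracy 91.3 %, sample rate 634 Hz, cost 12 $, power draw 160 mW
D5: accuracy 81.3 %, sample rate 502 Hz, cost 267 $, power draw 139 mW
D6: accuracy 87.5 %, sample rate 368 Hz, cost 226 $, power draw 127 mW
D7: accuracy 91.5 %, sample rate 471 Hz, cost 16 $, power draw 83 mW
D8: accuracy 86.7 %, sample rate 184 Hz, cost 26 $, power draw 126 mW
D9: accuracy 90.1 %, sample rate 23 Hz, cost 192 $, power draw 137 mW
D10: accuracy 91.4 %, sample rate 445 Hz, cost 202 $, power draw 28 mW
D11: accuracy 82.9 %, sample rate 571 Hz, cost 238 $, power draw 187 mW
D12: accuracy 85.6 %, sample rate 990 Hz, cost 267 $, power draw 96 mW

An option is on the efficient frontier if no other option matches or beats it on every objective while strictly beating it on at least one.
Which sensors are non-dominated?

D1: not dominated (best accuracy).
D2: not dominated.
D3: not dominated.
D4: not dominated.
D5: dominated by D2 (accuracy 94.2≥81.3, sample rate 563≥502, cost 22≤267, power draw 114≤139).
D6: dominated by D2 (accuracy 94.2≥87.5, sample rate 563≥368, cost 22≤226, power draw 114≤127).
D7: not dominated.
D8: dominated by D2 (accuracy 94.2≥86.7, sample rate 563≥184, cost 22≤26, power draw 114≤126).
D9: dominated by D1 (accuracy 95.0≥90.1, sample rate 314≥23, cost 11≤192, power draw 133≤137).
D10: not dominated (best power draw).
D11: dominated by D4 (accuracy 91.3≥82.9, sample rate 634≥571, cost 12≤238, power draw 160≤187).
D12: not dominated (best sample rate).

D1, D2, D3, D4, D7, D10, D12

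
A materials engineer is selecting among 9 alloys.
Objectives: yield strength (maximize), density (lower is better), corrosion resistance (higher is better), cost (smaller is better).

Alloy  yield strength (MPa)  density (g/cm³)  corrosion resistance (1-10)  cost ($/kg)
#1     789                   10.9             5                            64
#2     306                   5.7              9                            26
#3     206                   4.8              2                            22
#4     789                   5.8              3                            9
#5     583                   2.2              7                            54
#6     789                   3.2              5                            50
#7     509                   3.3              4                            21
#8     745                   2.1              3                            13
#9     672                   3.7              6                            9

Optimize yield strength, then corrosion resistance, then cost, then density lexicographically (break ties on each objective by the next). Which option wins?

First maximize yield strength: best is 789, kept {#1, #4, #6}.
Then maximize corrosion resistance: best is 5, kept {#1, #6}.
Then minimize cost: best is 50, kept {#6}.

#6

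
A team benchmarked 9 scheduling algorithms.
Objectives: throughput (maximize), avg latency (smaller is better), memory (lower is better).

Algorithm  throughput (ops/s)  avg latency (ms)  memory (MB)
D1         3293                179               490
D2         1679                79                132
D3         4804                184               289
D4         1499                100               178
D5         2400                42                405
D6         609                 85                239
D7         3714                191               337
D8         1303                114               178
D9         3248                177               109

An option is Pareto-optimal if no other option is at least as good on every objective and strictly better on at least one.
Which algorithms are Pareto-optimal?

D1, D2, D3, D5, D9

D1: not dominated.
D2: not dominated.
D3: not dominated (best throughput).
D4: dominated by D2 (throughput 1679≥1499, avg latency 79≤100, memory 132≤178).
D5: not dominated (best avg latency).
D6: dominated by D2 (throughput 1679≥609, avg latency 79≤85, memory 132≤239).
D7: dominated by D3 (throughput 4804≥3714, avg latency 184≤191, memory 289≤337).
D8: dominated by D2 (throughput 1679≥1303, avg latency 79≤114, memory 132≤178).
D9: not dominated (best memory).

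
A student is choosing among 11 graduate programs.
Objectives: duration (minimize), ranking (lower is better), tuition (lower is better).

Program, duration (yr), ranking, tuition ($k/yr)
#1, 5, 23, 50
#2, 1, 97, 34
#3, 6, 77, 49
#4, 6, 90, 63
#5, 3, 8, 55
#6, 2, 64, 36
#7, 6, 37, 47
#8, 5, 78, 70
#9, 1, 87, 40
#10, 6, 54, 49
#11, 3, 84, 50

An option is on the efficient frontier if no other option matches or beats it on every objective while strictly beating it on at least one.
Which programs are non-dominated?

#1, #2, #5, #6, #7, #9

#1: not dominated.
#2: not dominated (best tuition).
#3: dominated by #6 (duration 2≤6, ranking 64≤77, tuition 36≤49).
#4: dominated by #1 (duration 5≤6, ranking 23≤90, tuition 50≤63).
#5: not dominated (best ranking).
#6: not dominated.
#7: not dominated.
#8: dominated by #1 (duration 5≤5, ranking 23≤78, tuition 50≤70).
#9: not dominated.
#10: dominated by #7 (duration 6≤6, ranking 37≤54, tuition 47≤49).
#11: dominated by #6 (duration 2≤3, ranking 64≤84, tuition 36≤50).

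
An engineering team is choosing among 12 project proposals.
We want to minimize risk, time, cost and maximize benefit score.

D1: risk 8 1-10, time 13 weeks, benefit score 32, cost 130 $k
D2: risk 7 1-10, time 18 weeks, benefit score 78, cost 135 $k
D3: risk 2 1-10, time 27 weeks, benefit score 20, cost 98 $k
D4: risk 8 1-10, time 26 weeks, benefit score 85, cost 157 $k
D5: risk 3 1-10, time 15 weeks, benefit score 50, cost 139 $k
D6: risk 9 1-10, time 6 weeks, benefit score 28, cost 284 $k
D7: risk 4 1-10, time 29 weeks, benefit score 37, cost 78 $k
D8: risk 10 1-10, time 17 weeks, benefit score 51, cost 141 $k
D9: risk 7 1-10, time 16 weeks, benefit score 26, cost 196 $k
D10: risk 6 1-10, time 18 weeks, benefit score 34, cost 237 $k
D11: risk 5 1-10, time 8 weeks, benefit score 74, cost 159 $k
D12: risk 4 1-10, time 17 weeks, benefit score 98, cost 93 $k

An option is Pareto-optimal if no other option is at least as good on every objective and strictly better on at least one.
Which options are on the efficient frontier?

D1, D3, D5, D6, D7, D11, D12

D1: not dominated.
D2: dominated by D12 (risk 4≤7, time 17≤18, benefit score 98≥78, cost 93≤135).
D3: not dominated (best risk).
D4: dominated by D12 (risk 4≤8, time 17≤26, benefit score 98≥85, cost 93≤157).
D5: not dominated.
D6: not dominated (best time).
D7: not dominated (best cost).
D8: dominated by D12 (risk 4≤10, time 17≤17, benefit score 98≥51, cost 93≤141).
D9: dominated by D5 (risk 3≤7, time 15≤16, benefit score 50≥26, cost 139≤196).
D10: dominated by D5 (risk 3≤6, time 15≤18, benefit score 50≥34, cost 139≤237).
D11: not dominated.
D12: not dominated (best benefit score).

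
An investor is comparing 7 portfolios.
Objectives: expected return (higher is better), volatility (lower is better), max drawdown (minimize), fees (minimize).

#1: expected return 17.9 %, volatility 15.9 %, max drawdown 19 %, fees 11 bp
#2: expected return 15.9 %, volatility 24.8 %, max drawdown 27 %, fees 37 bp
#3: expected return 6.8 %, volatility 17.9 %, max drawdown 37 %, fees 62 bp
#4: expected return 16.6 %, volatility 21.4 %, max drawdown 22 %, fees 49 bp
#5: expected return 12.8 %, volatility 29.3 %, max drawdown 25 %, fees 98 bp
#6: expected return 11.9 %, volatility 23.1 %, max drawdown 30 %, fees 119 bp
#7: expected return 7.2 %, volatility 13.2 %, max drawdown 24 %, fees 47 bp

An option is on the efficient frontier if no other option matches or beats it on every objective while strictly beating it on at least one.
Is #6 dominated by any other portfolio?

Yes

#1 vs #6: expected return 17.9≥11.9, volatility 15.9≤23.1, max drawdown 19≤30, fees 11≤119 — #1 is at least as good on every objective and strictly better on at least one, so #1 dominates #6.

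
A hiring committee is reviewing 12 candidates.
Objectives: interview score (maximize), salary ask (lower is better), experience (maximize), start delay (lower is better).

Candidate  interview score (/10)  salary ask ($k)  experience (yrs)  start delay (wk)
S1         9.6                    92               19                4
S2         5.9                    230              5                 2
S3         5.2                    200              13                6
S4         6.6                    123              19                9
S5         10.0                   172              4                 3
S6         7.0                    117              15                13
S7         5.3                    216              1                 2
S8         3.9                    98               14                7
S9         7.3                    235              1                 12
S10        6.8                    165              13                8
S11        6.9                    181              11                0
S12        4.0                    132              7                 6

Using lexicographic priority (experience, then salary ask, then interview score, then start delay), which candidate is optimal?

S1

First maximize experience: best is 19, kept {S1, S4}.
Then minimize salary ask: best is 92, kept {S1}.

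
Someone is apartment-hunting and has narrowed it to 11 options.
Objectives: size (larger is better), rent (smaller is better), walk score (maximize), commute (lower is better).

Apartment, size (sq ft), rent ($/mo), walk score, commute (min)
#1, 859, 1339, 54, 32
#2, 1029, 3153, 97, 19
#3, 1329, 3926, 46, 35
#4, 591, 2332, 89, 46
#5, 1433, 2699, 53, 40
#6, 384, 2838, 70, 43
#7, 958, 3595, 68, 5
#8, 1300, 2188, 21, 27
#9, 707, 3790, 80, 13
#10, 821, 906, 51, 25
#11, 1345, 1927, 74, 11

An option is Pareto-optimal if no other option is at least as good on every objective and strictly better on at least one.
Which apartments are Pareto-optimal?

#1, #2, #4, #5, #7, #9, #10, #11

#1: not dominated.
#2: not dominated (best walk score).
#3: dominated by #11 (size 1345≥1329, rent 1927≤3926, walk score 74≥46, commute 11≤35).
#4: not dominated.
#5: not dominated (best size).
#6: dominated by #11 (size 1345≥384, rent 1927≤2838, walk score 74≥70, commute 11≤43).
#7: not dominated (best commute).
#8: dominated by #11 (size 1345≥1300, rent 1927≤2188, walk score 74≥21, commute 11≤27).
#9: not dominated.
#10: not dominated (best rent).
#11: not dominated.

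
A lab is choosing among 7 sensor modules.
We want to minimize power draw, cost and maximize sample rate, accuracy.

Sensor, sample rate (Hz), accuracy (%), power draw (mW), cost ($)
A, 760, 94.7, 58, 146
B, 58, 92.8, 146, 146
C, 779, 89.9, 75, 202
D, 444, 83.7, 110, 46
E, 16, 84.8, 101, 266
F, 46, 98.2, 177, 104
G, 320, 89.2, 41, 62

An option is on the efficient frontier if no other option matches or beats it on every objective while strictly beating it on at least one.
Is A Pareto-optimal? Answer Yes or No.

B: worse on sample rate (58 vs 760).
C: worse on accuracy (89.9 vs 94.7).
D: worse on sample rate (444 vs 760).
E: worse on sample rate (16 vs 760).
F: worse on sample rate (46 vs 760).
G: worse on sample rate (320 vs 760).
No option is at least as good as A on every objective and strictly better on one.

Yes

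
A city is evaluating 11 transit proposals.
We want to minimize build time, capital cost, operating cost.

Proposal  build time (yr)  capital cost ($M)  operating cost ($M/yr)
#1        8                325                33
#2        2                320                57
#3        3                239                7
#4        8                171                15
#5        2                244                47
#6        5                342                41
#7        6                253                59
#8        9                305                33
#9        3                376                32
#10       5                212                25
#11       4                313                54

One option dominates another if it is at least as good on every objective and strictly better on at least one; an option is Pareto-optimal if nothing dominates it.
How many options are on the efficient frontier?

#1: dominated by #3 (build time 3≤8, capital cost 239≤325, operating cost 7≤33).
#2: dominated by #5 (build time 2≤2, capital cost 244≤320, operating cost 47≤57).
#3: not dominated (best operating cost).
#4: not dominated (best capital cost).
#5: not dominated.
#6: dominated by #3 (build time 3≤5, capital cost 239≤342, operating cost 7≤41).
#7: dominated by #3 (build time 3≤6, capital cost 239≤253, operating cost 7≤59).
#8: dominated by #3 (build time 3≤9, capital cost 239≤305, operating cost 7≤33).
#9: dominated by #3 (build time 3≤3, capital cost 239≤376, operating cost 7≤32).
#10: not dominated.
#11: dominated by #3 (build time 3≤4, capital cost 239≤313, operating cost 7≤54).
Pareto-optimal: #3, #4, #5, #10 → 4.

4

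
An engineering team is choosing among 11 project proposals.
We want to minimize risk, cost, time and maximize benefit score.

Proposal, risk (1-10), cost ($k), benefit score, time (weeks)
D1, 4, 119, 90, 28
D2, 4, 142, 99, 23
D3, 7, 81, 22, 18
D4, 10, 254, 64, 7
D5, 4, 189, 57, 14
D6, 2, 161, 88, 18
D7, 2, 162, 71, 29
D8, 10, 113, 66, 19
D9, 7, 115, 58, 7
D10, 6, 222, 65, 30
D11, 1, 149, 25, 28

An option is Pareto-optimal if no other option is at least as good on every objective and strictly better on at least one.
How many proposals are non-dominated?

D1: not dominated.
D2: not dominated (best benefit score).
D3: not dominated (best cost).
D4: not dominated.
D5: not dominated.
D6: not dominated.
D7: dominated by D6 (risk 2≤2, cost 161≤162, benefit score 88≥71, time 18≤29).
D8: not dominated.
D9: not dominated.
D10: dominated by D1 (risk 4≤6, cost 119≤222, benefit score 90≥65, time 28≤30).
D11: not dominated (best risk).
Pareto-optimal: D1, D2, D3, D4, D5, D6, D8, D9, D11 → 9.

9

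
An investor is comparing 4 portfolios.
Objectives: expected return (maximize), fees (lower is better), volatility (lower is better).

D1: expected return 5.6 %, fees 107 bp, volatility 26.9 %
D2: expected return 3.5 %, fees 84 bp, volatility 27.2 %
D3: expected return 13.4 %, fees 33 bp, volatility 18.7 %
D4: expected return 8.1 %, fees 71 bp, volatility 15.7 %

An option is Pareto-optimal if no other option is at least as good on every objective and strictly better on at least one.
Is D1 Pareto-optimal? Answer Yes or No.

D3 vs D1: expected return 13.4≥5.6, fees 33≤107, volatility 18.7≤26.9 — D3 is at least as good on every objective and strictly better on at least one, so D3 dominates D1.

No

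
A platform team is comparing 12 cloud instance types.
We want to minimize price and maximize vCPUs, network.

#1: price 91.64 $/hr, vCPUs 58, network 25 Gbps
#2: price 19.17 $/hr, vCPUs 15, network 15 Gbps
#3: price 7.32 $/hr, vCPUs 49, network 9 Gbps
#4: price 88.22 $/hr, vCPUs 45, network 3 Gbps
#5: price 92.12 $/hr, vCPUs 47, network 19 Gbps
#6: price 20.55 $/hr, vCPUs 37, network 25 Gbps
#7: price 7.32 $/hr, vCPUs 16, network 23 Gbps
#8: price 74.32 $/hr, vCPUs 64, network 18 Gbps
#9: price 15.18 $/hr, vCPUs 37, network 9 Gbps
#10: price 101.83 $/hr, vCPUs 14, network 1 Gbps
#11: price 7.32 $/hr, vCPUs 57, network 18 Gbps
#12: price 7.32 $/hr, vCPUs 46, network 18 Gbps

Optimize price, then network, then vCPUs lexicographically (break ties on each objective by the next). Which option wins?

#7

First minimize price: best is 7.32, kept {#3, #7, #11, #12}.
Then maximize network: best is 23, kept {#7}.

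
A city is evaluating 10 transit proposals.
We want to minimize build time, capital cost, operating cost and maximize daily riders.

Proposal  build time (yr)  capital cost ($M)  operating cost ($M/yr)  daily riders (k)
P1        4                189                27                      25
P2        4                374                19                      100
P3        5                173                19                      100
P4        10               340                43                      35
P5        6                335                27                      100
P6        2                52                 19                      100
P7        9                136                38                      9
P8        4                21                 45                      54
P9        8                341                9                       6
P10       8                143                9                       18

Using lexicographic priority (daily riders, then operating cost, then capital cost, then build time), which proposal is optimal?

First maximize daily riders: best is 100, kept {P2, P3, P5, P6}.
Then minimize operating cost: best is 19, kept {P2, P3, P6}.
Then minimize capital cost: best is 52, kept {P6}.

P6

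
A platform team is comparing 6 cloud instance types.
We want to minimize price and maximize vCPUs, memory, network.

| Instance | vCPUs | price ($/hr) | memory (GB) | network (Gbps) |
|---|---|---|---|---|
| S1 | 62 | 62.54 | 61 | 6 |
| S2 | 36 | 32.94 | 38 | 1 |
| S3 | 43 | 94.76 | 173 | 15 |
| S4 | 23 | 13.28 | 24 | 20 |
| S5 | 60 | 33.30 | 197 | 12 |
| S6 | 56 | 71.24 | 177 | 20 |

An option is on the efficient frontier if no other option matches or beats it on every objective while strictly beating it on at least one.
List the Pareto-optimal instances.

S1: not dominated (best vCPUs).
S2: not dominated.
S3: dominated by S6 (vCPUs 56≥43, price 71.24≤94.76, memory 177≥173, network 20≥15).
S4: not dominated (best price).
S5: not dominated (best memory).
S6: not dominated.

S1, S2, S4, S5, S6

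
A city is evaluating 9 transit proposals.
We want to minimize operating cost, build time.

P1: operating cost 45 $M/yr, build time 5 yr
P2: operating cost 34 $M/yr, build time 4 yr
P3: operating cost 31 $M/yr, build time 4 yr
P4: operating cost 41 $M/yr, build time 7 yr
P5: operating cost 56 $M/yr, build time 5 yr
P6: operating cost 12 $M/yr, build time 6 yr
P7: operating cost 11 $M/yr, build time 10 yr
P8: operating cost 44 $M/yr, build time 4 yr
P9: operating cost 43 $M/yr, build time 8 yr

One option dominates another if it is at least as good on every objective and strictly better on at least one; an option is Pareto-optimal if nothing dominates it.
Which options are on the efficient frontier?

P1: dominated by P2 (operating cost 34≤45, build time 4≤5).
P2: dominated by P3 (operating cost 31≤34, build time 4≤4).
P3: not dominated.
P4: dominated by P2 (operating cost 34≤41, build time 4≤7).
P5: dominated by P1 (operating cost 45≤56, build time 5≤5).
P6: not dominated.
P7: not dominated (best operating cost).
P8: dominated by P2 (operating cost 34≤44, build time 4≤4).
P9: dominated by P2 (operating cost 34≤43, build time 4≤8).

P3, P6, P7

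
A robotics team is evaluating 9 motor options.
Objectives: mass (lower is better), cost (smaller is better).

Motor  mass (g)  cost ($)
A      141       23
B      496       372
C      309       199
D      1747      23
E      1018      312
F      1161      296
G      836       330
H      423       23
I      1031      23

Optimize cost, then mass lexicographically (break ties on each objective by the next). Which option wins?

First minimize cost: best is 23, kept {A, D, H, I}.
Then minimize mass: best is 141, kept {A}.

A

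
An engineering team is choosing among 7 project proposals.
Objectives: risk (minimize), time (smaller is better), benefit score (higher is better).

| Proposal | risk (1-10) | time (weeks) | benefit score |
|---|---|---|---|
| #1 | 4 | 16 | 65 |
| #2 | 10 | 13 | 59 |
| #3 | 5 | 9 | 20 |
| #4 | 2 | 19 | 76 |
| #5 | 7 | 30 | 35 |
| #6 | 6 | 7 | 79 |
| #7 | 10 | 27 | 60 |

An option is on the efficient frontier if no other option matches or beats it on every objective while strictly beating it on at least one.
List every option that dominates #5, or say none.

#1, #4, #6

#1: risk 4≤7, time 16≤30, benefit score 65≥35 — dominates #5.
#4: risk 2≤7, time 19≤30, benefit score 76≥35 — dominates #5.
#6: risk 6≤7, time 7≤30, benefit score 79≥35 — dominates #5.
Others (#2, #3, #7) are each worse than #5 on at least one objective.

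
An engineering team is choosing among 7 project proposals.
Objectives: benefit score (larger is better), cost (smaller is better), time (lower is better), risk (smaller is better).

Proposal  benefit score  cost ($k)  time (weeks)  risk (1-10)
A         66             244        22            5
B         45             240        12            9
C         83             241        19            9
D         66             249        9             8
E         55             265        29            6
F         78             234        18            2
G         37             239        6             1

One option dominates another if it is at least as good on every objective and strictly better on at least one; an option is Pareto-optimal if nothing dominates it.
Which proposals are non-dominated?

B, C, D, F, G

A: dominated by F (benefit score 78≥66, cost 234≤244, time 18≤22, risk 2≤5).
B: not dominated.
C: not dominated (best benefit score).
D: not dominated.
E: dominated by A (benefit score 66≥55, cost 244≤265, time 22≤29, risk 5≤6).
F: not dominated (best cost).
G: not dominated (best time).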